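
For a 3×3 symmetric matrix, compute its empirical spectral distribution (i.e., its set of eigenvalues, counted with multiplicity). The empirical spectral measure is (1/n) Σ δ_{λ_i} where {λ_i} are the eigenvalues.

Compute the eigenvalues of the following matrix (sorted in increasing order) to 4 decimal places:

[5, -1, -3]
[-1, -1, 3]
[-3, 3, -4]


Since M is real symmetric, all three eigenvalues are real; they are the roots of det(λI − M) = λ³ − (tr M) λ² + s λ − det M, where s is the sum of the principal 2×2 minors.
tr M = 5 + (-1) + (-4) = 0.
s = (5·(-1) − (-1)²) + (5·(-4) − (-3)²) + ((-1)·(-4) − 3²) = -6 + (-29) + (-5) = -40.
det M (expand along row 1) = 5·(-5) − (-1)·13 + (-3)·(-6) = 6.
Characteristic polynomial: λ³ − 40λ − 6 = 0.
Substitute λ = y + (tr M)/3 = y + 0.000000 to remove the quadratic term: y³ + p·y + q = 0 with p = s − (tr M)²/3 = -40.000000 and q = −2(tr M)³/27 + (tr M)·s/3 − det M = -6.000000.
Three real roots ⇒ use the trigonometric (Viète) form: r = 2√(−p/3) = 7.302967, φ = arccos(3q/(p·r)) = arccos(0.061619) = 1.509138 rad.
y_k = r·cos(φ/3 − 2πk/3) for k = 0, 1, 2 gives y = 6.398262, -0.150085, -6.248177.
λ_k = y_k + 0.000000 gives λ = 6.3983, -0.1501, -6.2482 (check: the sum is 0.0000 = tr M).

Eigenvalues sorted in increasing order: [-6.2482, -0.1501, 6.3983].


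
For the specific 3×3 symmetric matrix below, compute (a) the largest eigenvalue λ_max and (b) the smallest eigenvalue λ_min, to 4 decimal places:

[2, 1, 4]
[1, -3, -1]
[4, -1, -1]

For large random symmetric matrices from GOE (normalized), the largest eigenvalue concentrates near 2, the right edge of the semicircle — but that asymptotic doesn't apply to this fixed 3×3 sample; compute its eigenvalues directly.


Since M is real symmetric, all three eigenvalues are real; they are the roots of det(λI − M) = λ³ − (tr M) λ² + s λ − det M, where s is the sum of the principal 2×2 minors.
tr M = 2 + (-3) + (-1) = -2.
s = (2·(-3) − 1²) + (2·(-1) − 4²) + ((-3)·(-1) − (-1)²) = -7 + (-18) + 2 = -23.
det M (expand along row 1) = 2·2 − 1·3 + 4·11 = 45.
Characteristic polynomial: λ³ + 2λ² − 23λ − 45 = 0.
Substitute λ = y + (tr M)/3 = y − 0.666667 to remove the quadratic term: y³ + p·y + q = 0 with p = s − (tr M)²/3 = -24.333333 and q = −2(tr M)³/27 + (tr M)·s/3 − det M = -29.074074.
Three real roots ⇒ use the trigonometric (Viète) form: r = 2√(−p/3) = 5.696002, φ = arccos(3q/(p·r)) = arccos(0.629297) = 0.890149 rad.
y_k = r·cos(φ/3 − 2πk/3) for k = 0, 1, 2 gives y = 5.447097, -1.281265, -4.165832.
λ_k = y_k − 0.666667 gives λ = 4.7804, -1.9479, -4.8325 (check: the sum is -2.0000 = tr M).

Hence λ_max = 4.7804 and λ_min = -4.8325.


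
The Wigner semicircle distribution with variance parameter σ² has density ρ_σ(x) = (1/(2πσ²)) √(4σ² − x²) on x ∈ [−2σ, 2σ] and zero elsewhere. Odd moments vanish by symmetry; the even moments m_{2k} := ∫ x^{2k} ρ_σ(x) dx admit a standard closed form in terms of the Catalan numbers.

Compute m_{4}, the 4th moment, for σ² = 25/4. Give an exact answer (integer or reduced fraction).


By the scaled semicircle moment identity, m_{2k} = σ^{2k} · C_k with k = 2.
C_2 = (1/(k+1)) · C(2k, k) = (1/3) · C(4, 2) = (1/3) · 6 = 2.
σ^{2k} = (σ²)^k = (25/4)^2 = 625/16.

Therefore m_{4} = σ^{4} · C_2 = (625/16) · 2 = 625/8.


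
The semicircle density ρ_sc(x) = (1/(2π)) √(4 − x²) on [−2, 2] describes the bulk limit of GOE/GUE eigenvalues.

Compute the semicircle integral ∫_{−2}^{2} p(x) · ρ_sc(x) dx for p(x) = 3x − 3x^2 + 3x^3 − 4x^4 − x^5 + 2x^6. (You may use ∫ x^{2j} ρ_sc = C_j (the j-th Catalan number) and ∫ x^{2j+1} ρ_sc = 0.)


Write p(x) = Σ a_i x^i, split into monomials and integrate each against ρ_sc separately.
Using ∫ x^{2j} ρ_sc = C_j = (1/(j+1)) C(2j, j) (Catalan numbers) and ∫ x^{2j+1} ρ_sc = 0 (odd monomials vanish by symmetry):
  i = 1 (odd): ∫ x^1 ρ_sc = 0 (vanishes)
  i = 2 (even): a_2 · C_{1} = -3 · 1 = -3
  i = 3 (odd): ∫ x^3 ρ_sc = 0 (vanishes)
  i = 4 (even): a_4 · C_{2} = -4 · 2 = -8
  i = 5 (odd): ∫ x^5 ρ_sc = 0 (vanishes)
  i = 6 (even): a_6 · C_{3} = 2 · 5 = 10

Summing the contributions: ∫_{−2}^{2} p(x) ρ_sc(x) dx = (-3) + (-8) + 10 = -1.


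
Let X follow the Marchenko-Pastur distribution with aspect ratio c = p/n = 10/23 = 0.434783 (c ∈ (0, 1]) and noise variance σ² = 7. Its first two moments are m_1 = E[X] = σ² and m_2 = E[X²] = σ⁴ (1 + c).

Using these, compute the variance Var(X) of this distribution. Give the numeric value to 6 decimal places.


m_1 = E[X] = σ² = 7, so m_1² = 49.
m_2 = E[X²] = σ⁴ (1 + c) = 49 · (1 + 0.434783) = 49 · 1.434783 = 70.304348.
(Note m_2 − m_1² simplifies to c · σ⁴ = 0.434783 · 49.)

Var(X) = m_2 − m_1² = 70.304348 − 49 = 21.304348.


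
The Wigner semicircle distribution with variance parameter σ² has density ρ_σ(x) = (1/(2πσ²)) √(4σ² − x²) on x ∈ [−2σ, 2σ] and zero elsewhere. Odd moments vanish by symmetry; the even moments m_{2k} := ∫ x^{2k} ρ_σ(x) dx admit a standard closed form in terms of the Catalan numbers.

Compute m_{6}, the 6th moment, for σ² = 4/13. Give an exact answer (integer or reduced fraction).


By the scaled semicircle moment identity, m_{2k} = σ^{2k} · C_k with k = 3.
C_3 = (1/(k+1)) · C(2k, k) = (1/4) · C(6, 3) = (1/4) · 20 = 5.
σ^{2k} = (σ²)^k = (4/13)^3 = 64/2197.

Therefore m_{6} = σ^{6} · C_3 = (64/2197) · 5 = 320/2197.


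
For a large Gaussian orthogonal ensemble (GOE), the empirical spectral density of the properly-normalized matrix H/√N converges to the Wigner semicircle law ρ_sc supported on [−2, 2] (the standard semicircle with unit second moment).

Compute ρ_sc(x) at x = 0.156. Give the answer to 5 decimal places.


ρ_sc(x) = (1/(2π)) √(4 − x²). With x = 0.156:
  4 − x² = 4 − (0.156)² = 4 − 0.024336 = 3.975664.
  √(4 − x²) = 1.993907.
  1/(2π) = 0.159155.
  ρ_sc(0.156) = 0.159155 · 1.993907 = 0.317340.

Rounded to 5 decimal places: ρ_sc(0.156) ≈ 0.31734.


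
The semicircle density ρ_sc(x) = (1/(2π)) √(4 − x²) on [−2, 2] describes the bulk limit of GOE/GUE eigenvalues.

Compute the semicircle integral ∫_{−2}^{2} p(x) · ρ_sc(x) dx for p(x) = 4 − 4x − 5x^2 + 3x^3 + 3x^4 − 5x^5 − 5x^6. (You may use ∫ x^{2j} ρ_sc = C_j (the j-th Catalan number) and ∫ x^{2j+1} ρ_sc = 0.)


Write p(x) = Σ a_i x^i, split into monomials and integrate each against ρ_sc separately.
Using ∫ x^{2j} ρ_sc = C_j = (1/(j+1)) C(2j, j) (Catalan numbers) and ∫ x^{2j+1} ρ_sc = 0 (odd monomials vanish by symmetry):
  i = 0 (even): a_0 · C_{0} = 4 · 1 = 4
  i = 1 (odd): ∫ x^1 ρ_sc = 0 (vanishes)
  i = 2 (even): a_2 · C_{1} = -5 · 1 = -5
  i = 3 (odd): ∫ x^3 ρ_sc = 0 (vanishes)
  i = 4 (even): a_4 · C_{2} = 3 · 2 = 6
  i = 5 (odd): ∫ x^5 ρ_sc = 0 (vanishes)
  i = 6 (even): a_6 · C_{3} = -5 · 5 = -25

Summing the contributions: ∫_{−2}^{2} p(x) ρ_sc(x) dx = 4 + (-5) + 6 + (-25) = -20.


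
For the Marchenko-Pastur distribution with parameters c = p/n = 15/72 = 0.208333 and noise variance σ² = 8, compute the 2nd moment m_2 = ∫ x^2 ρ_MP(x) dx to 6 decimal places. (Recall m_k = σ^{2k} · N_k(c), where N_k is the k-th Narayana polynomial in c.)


E[X²] = σ⁴ (1 + c) (second MP moment). With σ² = 8 (so σ⁴ = 64) and c = 15/72 = 0.208333: E[X²] = 64 · (1 + 0.208333) = 64 · 1.208333.

So E[X^2] = 77.333333.


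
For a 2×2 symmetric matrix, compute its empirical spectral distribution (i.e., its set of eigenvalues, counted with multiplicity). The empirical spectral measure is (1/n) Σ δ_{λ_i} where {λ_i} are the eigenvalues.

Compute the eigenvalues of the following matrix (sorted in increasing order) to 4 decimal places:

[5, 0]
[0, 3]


Since M is real symmetric, both eigenvalues are real; they are the roots of det(λI − M) = λ² − (tr M) λ + det M.
tr M = 5 + 3 = 8.
det M = 5·3 − 0² = 15 − 0 = 15.
Characteristic polynomial: λ² − 8λ + 15 = 0.
Discriminant Δ = (tr M)² − 4·det M = 64 − 60 = 4; √Δ = 2.000000.
λ = (tr M ± √Δ)/2 = (8 ± 2.000000)/2, giving (tr M − √Δ)/2 = 3.0000 and (tr M + √Δ)/2 = 5.0000.

Eigenvalues sorted in increasing order: [3.0000, 5.0000].


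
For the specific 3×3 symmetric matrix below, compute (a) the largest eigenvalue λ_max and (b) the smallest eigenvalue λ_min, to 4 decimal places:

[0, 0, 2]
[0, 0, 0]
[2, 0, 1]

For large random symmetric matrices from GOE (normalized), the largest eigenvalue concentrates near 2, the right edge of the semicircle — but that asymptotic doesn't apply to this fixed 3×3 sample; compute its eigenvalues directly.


Since M is real symmetric, all three eigenvalues are real; they are the roots of det(λI − M) = λ³ − (tr M) λ² + s λ − det M, where s is the sum of the principal 2×2 minors.
tr M = 0 + 0 + 1 = 1.
s = (0·0 − 0²) + (0·1 − 2²) + (0·1 − 0²) = 0 + (-4) + 0 = -4.
det M (expand along row 1) = 0·0 − 0·0 + 2·0 = 0.
Characteristic polynomial: λ³ − λ² − 4λ = 0.
Substitute λ = y + (tr M)/3 = y + 0.333333 to remove the quadratic term: y³ + p·y + q = 0 with p = s − (tr M)²/3 = -4.333333 and q = −2(tr M)³/27 + (tr M)·s/3 − det M = -1.407407.
Three real roots ⇒ use the trigonometric (Viète) form: r = 2√(−p/3) = 2.403701, φ = arccos(3q/(p·r)) = arccos(0.405358) = 1.153426 rad.
y_k = r·cos(φ/3 − 2πk/3) for k = 0, 1, 2 gives y = 2.228219, -0.333333, -1.894886.
λ_k = y_k + 0.333333 gives λ = 2.5616, 0.0000, -1.5616 (check: the sum is 1.0000 = tr M).

Hence λ_max = 2.5616 and λ_min = -1.5616.


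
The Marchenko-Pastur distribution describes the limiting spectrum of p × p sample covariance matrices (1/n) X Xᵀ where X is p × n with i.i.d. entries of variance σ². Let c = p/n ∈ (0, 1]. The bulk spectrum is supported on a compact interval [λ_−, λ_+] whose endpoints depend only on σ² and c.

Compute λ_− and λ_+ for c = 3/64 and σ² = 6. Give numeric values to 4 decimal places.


c = 3/64 = 0.046875; √c = 0.216506.
λ_− = σ² (1 − √c)² = 6 · (1 − 0.216506)² = 6 · (0.783494)² = 3.683174.
λ_+ = σ² (1 + √c)² = 6 · (1 + 0.216506)² = 6 · (1.216506)² = 8.879326.

Rounded to 4 decimal places: λ_− ≈ 3.6832, λ_+ ≈ 8.8793.


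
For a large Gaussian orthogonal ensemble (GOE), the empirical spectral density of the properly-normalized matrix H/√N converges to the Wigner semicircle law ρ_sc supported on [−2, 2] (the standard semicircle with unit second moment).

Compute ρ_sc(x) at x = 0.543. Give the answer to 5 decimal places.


ρ_sc(x) = (1/(2π)) √(4 − x²). With x = 0.543:
  4 − x² = 4 − (0.543)² = 4 − 0.294849 = 3.705151.
  √(4 − x²) = 1.924877.
  1/(2π) = 0.159155.
  ρ_sc(0.543) = 0.159155 · 1.924877 = 0.306354.

Rounded to 5 decimal places: ρ_sc(0.543) ≈ 0.30635.


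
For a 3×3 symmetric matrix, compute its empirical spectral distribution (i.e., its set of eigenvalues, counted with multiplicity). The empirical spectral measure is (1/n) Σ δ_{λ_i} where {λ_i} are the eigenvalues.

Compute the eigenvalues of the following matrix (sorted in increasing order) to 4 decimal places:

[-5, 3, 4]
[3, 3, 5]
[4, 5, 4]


Since M is real symmetric, all three eigenvalues are real; they are the roots of det(λI − M) = λ³ − (tr M) λ² + s λ − det M, where s is the sum of the principal 2×2 minors.
tr M = -5 + 3 + 4 = 2.
s = ((-5)·3 − 3²) + ((-5)·4 − 4²) + (3·4 − 5²) = -24 + (-36) + (-13) = -73.
det M (expand along row 1) = (-5)·(-13) − 3·(-8) + 4·3 = 101.
Characteristic polynomial: λ³ − 2λ² − 73λ − 101 = 0.
Substitute λ = y + (tr M)/3 = y + 0.666667 to remove the quadratic term: y³ + p·y + q = 0 with p = s − (tr M)²/3 = -74.333333 and q = −2(tr M)³/27 + (tr M)·s/3 − det M = -150.259259.
Three real roots ⇒ use the trigonometric (Viète) form: r = 2√(−p/3) = 9.955456, φ = arccos(3q/(p·r)) = arccos(0.609141) = 0.915820 rad.
y_k = r·cos(φ/3 − 2πk/3) for k = 0, 1, 2 gives y = 9.495165, -2.156305, -7.338860.
λ_k = y_k + 0.666667 gives λ = 10.1618, -1.4896, -6.6722 (check: the sum is 2.0000 = tr M).

Eigenvalues sorted in increasing order: [-6.6722, -1.4896, 10.1618].


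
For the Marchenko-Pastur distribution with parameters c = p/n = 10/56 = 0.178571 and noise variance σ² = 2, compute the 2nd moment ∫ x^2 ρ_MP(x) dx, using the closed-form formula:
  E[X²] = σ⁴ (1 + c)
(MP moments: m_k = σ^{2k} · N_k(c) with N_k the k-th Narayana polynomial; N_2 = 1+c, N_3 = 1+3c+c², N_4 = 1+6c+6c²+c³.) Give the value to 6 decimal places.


E[X²] = σ⁴ (1 + c) (second MP moment). With σ² = 2 (so σ⁴ = 4) and c = 10/56 = 0.178571: E[X²] = 4 · (1 + 0.178571) = 4 · 1.178571.

So E[X^2] = 4.714286.


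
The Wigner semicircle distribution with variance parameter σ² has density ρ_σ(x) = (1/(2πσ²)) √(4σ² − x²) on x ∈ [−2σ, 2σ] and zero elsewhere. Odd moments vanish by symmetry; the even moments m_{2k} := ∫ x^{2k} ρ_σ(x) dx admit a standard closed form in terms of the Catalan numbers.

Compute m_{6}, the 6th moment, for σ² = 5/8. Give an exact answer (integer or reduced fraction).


By the scaled semicircle moment identity, m_{2k} = σ^{2k} · C_k with k = 3.
C_3 = (1/(k+1)) · C(2k, k) = (1/4) · C(6, 3) = (1/4) · 20 = 5.
σ^{2k} = (σ²)^k = (5/8)^3 = 125/512.

Therefore m_{6} = σ^{6} · C_3 = (125/512) · 5 = 625/512.


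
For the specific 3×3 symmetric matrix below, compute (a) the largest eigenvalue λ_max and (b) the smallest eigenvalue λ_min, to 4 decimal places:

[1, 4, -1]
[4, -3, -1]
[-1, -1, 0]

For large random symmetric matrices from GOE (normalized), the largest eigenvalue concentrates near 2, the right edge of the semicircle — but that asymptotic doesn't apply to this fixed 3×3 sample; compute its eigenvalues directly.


Since M is real symmetric, all three eigenvalues are real; they are the roots of det(λI − M) = λ³ − (tr M) λ² + s λ − det M, where s is the sum of the principal 2×2 minors.
tr M = 1 + (-3) + 0 = -2.
s = (1·(-3) − 4²) + (1·0 − (-1)²) + ((-3)·0 − (-1)²) = -19 + (-1) + (-1) = -21.
det M (expand along row 1) = 1·(-1) − 4·(-1) + (-1)·(-7) = 10.
Characteristic polynomial: λ³ + 2λ² − 21λ − 10 = 0.
Substitute λ = y + (tr M)/3 = y − 0.666667 to remove the quadratic term: y³ + p·y + q = 0 with p = s − (tr M)²/3 = -22.333333 and q = −2(tr M)³/27 + (tr M)·s/3 − det M = 4.592593.
Three real roots ⇒ use the trigonometric (Viète) form: r = 2√(−p/3) = 5.456902, φ = arccos(3q/(p·r)) = arccos(-0.113052) = 1.684091 rad.
y_k = r·cos(φ/3 − 2πk/3) for k = 0, 1, 2 gives y = 4.619431, 0.206030, -4.825461.
λ_k = y_k − 0.666667 gives λ = 3.9528, -0.4606, -5.4921 (check: the sum is -2.0000 = tr M).

Hence λ_max = 3.9528 and λ_min = -5.4921.


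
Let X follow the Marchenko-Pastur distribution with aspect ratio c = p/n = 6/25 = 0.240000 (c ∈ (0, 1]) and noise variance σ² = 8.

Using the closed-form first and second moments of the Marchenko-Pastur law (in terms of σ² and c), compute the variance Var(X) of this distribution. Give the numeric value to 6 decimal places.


Recall the MP moments m_1 = E[X] = σ² and m_2 = E[X²] = σ⁴ (1 + c).
m_1 = E[X] = σ² = 8, so m_1² = 64.
m_2 = E[X²] = σ⁴ (1 + c) = 64 · (1 + 0.240000) = 64 · 1.240000 = 79.360000.
(Note m_2 − m_1² simplifies to c · σ⁴ = 0.240000 · 64.)

Var(X) = m_2 − m_1² = 79.360000 − 64 = 15.360000.


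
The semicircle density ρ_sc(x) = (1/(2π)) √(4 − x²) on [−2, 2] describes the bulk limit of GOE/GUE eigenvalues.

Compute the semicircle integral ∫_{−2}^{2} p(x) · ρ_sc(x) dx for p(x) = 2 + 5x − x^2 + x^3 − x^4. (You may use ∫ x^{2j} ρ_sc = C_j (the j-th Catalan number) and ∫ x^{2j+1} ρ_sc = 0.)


Write p(x) = Σ a_i x^i, split into monomials and integrate each against ρ_sc separately.
Using ∫ x^{2j} ρ_sc = C_j = (1/(j+1)) C(2j, j) (Catalan numbers) and ∫ x^{2j+1} ρ_sc = 0 (odd monomials vanish by symmetry):
  i = 0 (even): a_0 · C_{0} = 2 · 1 = 2
  i = 1 (odd): ∫ x^1 ρ_sc = 0 (vanishes)
  i = 2 (even): a_2 · C_{1} = -1 · 1 = -1
  i = 3 (odd): ∫ x^3 ρ_sc = 0 (vanishes)
  i = 4 (even): a_4 · C_{2} = -1 · 2 = -2

Summing the contributions: ∫_{−2}^{2} p(x) ρ_sc(x) dx = 2 + (-1) + (-2) = -1.


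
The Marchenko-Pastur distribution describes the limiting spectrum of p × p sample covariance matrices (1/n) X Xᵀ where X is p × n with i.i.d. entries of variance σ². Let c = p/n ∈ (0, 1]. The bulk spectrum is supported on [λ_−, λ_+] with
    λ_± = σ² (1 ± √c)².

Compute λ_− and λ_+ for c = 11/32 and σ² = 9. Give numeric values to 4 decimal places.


c = 11/32 = 0.343750; √c = 0.586302.
λ_− = σ² (1 − √c)² = 9 · (1 − 0.586302)² = 9 · (0.413698)² = 1.540315.
λ_+ = σ² (1 + √c)² = 9 · (1 + 0.586302)² = 9 · (1.586302)² = 22.647185.

Rounded to 4 decimal places: λ_− ≈ 1.5403, λ_+ ≈ 22.6472.


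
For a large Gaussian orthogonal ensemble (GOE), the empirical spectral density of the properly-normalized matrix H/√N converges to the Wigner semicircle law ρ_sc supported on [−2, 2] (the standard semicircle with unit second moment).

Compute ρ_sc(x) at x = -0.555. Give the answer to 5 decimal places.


ρ_sc(x) = (1/(2π)) √(4 − x²). With x = -0.555:
  4 − x² = 4 − (-0.555)² = 4 − 0.308025 = 3.691975.
  √(4 − x²) = 1.921451.
  1/(2π) = 0.159155.
  ρ_sc(-0.555) = 0.159155 · 1.921451 = 0.305808.

Rounded to 5 decimal places: ρ_sc(-0.555) ≈ 0.30581.


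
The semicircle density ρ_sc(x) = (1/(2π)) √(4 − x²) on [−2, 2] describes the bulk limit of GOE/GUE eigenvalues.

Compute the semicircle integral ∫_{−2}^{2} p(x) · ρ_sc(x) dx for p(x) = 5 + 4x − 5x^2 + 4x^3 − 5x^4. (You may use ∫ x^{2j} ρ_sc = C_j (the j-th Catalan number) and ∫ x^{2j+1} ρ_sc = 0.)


Write p(x) = Σ a_i x^i, split into monomials and integrate each against ρ_sc separately.
Using ∫ x^{2j} ρ_sc = C_j = (1/(j+1)) C(2j, j) (Catalan numbers) and ∫ x^{2j+1} ρ_sc = 0 (odd monomials vanish by symmetry):
  i = 0 (even): a_0 · C_{0} = 5 · 1 = 5
  i = 1 (odd): ∫ x^1 ρ_sc = 0 (vanishes)
  i = 2 (even): a_2 · C_{1} = -5 · 1 = -5
  i = 3 (odd): ∫ x^3 ρ_sc = 0 (vanishes)
  i = 4 (even): a_4 · C_{2} = -5 · 2 = -10

Summing the contributions: ∫_{−2}^{2} p(x) ρ_sc(x) dx = 5 + (-5) + (-10) = -10.


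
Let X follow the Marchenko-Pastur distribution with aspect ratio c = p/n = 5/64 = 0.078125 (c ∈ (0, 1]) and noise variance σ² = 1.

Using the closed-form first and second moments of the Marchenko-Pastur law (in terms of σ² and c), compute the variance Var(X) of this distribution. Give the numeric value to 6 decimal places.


Recall the MP moments m_1 = E[X] = σ² and m_2 = E[X²] = σ⁴ (1 + c).
m_1 = E[X] = σ² = 1, so m_1² = 1.
m_2 = E[X²] = σ⁴ (1 + c) = 1 · (1 + 0.078125) = 1 · 1.078125 = 1.078125.
(Note m_2 − m_1² simplifies to c · σ⁴ = 0.078125 · 1.)

Var(X) = m_2 − m_1² = 1.078125 − 1 = 0.078125.


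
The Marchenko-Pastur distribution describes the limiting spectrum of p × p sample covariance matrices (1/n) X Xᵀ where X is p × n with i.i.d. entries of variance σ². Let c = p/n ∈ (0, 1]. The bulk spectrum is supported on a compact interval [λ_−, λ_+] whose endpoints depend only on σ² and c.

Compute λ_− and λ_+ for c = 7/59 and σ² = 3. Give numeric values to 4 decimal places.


c = 7/59 = 0.118644; √c = 0.344447.
λ_− = σ² (1 − √c)² = 3 · (1 − 0.344447)² = 3 · (0.655553)² = 1.289247.
λ_+ = σ² (1 + √c)² = 3 · (1 + 0.344447)² = 3 · (1.344447)² = 5.422617.

Rounded to 4 decimal places: λ_− ≈ 1.2892, λ_+ ≈ 5.4226.


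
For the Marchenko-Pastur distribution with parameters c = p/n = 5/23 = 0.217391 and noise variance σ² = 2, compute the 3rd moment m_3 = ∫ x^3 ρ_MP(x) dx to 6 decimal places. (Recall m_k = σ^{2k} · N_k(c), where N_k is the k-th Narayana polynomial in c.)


E[X³] = σ⁶ (1 + 3c + c²) (third MP moment). With σ² = 2 (so σ⁶ = 8) and c = 5/23 = 0.217391: E[X³] = 8 · (1 + 3·0.217391 + (0.217391)²) = 8 · 1.699433.

So E[X^3] = 13.595463.


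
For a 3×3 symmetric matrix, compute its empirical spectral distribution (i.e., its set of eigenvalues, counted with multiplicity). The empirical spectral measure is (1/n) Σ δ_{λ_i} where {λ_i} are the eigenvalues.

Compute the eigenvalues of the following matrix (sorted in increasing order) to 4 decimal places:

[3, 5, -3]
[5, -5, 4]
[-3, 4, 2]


Since M is real symmetric, all three eigenvalues are real; they are the roots of det(λI − M) = λ³ − (tr M) λ² + s λ − det M, where s is the sum of the principal 2×2 minors.
tr M = 3 + (-5) + 2 = 0.
s = (3·(-5) − 5²) + (3·2 − (-3)²) + ((-5)·2 − 4²) = -40 + (-3) + (-26) = -69.
det M (expand along row 1) = 3·(-26) − 5·22 + (-3)·5 = -203.
Characteristic polynomial: λ³ − 69λ + 203 = 0.
Substitute λ = y + (tr M)/3 = y + 0.000000 to remove the quadratic term: y³ + p·y + q = 0 with p = s − (tr M)²/3 = -69.000000 and q = −2(tr M)³/27 + (tr M)·s/3 − det M = 203.000000.
Three real roots ⇒ use the trigonometric (Viète) form: r = 2√(−p/3) = 9.591663, φ = arccos(3q/(p·r)) = arccos(-0.920183) = 2.739344 rad.
y_k = r·cos(φ/3 − 2πk/3) for k = 0, 1, 2 gives y = 5.863226, 3.642345, -9.505572.
λ_k = y_k + 0.000000 gives λ = 5.8632, 3.6423, -9.5056 (check: the sum is 0.0000 = tr M).

Eigenvalues sorted in increasing order: [-9.5056, 3.6423, 5.8632].


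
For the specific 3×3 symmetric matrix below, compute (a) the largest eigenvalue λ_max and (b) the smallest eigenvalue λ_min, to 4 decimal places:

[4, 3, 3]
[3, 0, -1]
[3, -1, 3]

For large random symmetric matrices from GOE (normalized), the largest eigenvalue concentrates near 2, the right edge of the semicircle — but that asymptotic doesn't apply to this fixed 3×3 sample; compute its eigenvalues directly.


Since M is real symmetric, all three eigenvalues are real; they are the roots of det(λI − M) = λ³ − (tr M) λ² + s λ − det M, where s is the sum of the principal 2×2 minors.
tr M = 4 + 0 + 3 = 7.
s = (4·0 − 3²) + (4·3 − 3²) + (0·3 − (-1)²) = -9 + 3 + (-1) = -7.
det M (expand along row 1) = 4·(-1) − 3·12 + 3·(-3) = -49.
Characteristic polynomial: λ³ − 7λ² − 7λ + 49 = 0.
Substitute λ = y + (tr M)/3 = y + 2.333333 to remove the quadratic term: y³ + p·y + q = 0 with p = s − (tr M)²/3 = -23.333333 and q = −2(tr M)³/27 + (tr M)·s/3 − det M = 7.259259.
Three real roots ⇒ use the trigonometric (Viète) form: r = 2√(−p/3) = 5.577734, φ = arccos(3q/(p·r)) = arccos(-0.167332) = 1.738919 rad.
y_k = r·cos(φ/3 − 2πk/3) for k = 0, 1, 2 gives y = 4.666667, 0.312418, -4.979085.
λ_k = y_k + 2.333333 gives λ = 7.0000, 2.6458, -2.6458 (check: the sum is 7.0000 = tr M).

Hence λ_max = 7.0000 and λ_min = -2.6458.


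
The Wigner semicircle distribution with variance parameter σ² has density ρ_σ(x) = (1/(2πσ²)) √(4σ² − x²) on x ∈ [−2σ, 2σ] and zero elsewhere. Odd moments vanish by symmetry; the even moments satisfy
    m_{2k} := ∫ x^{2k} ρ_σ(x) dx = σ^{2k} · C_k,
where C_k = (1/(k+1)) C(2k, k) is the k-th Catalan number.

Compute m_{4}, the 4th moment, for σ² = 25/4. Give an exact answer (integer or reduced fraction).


By the scaled semicircle moment identity, m_{2k} = σ^{2k} · C_k with k = 2.
C_2 = (1/(k+1)) · C(2k, k) = (1/3) · C(4, 2) = (1/3) · 6 = 2.
σ^{2k} = (σ²)^k = (25/4)^2 = 625/16.

Therefore m_{4} = σ^{4} · C_2 = (625/16) · 2 = 625/8.


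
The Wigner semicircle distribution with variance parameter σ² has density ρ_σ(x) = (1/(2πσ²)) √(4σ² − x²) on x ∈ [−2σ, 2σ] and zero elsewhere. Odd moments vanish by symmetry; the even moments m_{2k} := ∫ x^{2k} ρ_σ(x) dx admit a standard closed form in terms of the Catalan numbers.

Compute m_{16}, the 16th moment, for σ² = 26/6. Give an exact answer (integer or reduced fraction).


By the scaled semicircle moment identity, m_{2k} = σ^{2k} · C_k with k = 8.
C_8 = (1/(k+1)) · C(2k, k) = (1/9) · C(16, 8) = (1/9) · 12870 = 1430.
σ^{2k} = (σ²)^k = (26/6)^8 = 815730721/6561.

Therefore m_{16} = σ^{16} · C_8 = (815730721/6561) · 1430 = 1166494931030/6561.


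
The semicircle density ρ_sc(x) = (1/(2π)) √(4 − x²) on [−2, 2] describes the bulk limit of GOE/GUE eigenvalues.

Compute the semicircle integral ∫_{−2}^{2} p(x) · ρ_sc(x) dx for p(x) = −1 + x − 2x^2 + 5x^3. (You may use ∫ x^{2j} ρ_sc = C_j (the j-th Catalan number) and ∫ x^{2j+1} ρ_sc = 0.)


Write p(x) = Σ a_i x^i, split into monomials and integrate each against ρ_sc separately.
Using ∫ x^{2j} ρ_sc = C_j = (1/(j+1)) C(2j, j) (Catalan numbers) and ∫ x^{2j+1} ρ_sc = 0 (odd monomials vanish by symmetry):
  i = 0 (even): a_0 · C_{0} = -1 · 1 = -1
  i = 1 (odd): ∫ x^1 ρ_sc = 0 (vanishes)
  i = 2 (even): a_2 · C_{1} = -2 · 1 = -2
  i = 3 (odd): ∫ x^3 ρ_sc = 0 (vanishes)

Summing the contributions: ∫_{−2}^{2} p(x) ρ_sc(x) dx = (-1) + (-2) = -3.


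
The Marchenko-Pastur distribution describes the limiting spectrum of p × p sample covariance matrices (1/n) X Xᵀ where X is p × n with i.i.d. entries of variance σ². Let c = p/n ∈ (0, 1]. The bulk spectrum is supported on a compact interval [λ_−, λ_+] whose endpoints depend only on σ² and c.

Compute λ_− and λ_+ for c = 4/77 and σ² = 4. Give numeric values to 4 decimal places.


c = 4/77 = 0.051948; √c = 0.227921.
λ_− = σ² (1 − √c)² = 4 · (1 − 0.227921)² = 4 · (0.772079)² = 2.384423.
λ_+ = σ² (1 + √c)² = 4 · (1 + 0.227921)² = 4 · (1.227921)² = 6.031161.

Rounded to 4 decimal places: λ_− ≈ 2.3844, λ_+ ≈ 6.0312.


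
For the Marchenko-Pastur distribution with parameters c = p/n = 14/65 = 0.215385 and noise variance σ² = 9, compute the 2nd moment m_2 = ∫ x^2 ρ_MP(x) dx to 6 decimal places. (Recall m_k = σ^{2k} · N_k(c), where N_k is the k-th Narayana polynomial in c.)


E[X²] = σ⁴ (1 + c) (second MP moment). With σ² = 9 (so σ⁴ = 81) and c = 14/65 = 0.215385: E[X²] = 81 · (1 + 0.215385) = 81 · 1.215385.

So E[X^2] = 98.446154.


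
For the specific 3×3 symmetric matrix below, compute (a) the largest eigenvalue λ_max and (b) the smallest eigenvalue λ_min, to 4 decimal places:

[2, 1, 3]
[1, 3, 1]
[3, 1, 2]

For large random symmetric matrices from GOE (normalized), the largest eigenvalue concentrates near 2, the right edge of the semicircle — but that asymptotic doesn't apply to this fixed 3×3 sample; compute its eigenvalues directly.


Since M is real symmetric, all three eigenvalues are real; they are the roots of det(λI − M) = λ³ − (tr M) λ² + s λ − det M, where s is the sum of the principal 2×2 minors.
tr M = 2 + 3 + 2 = 7.
s = (2·3 − 1²) + (2·2 − 3²) + (3·2 − 1²) = 5 + (-5) + 5 = 5.
det M (expand along row 1) = 2·5 − 1·(-1) + 3·(-8) = -13.
Characteristic polynomial: λ³ − 7λ² + 5λ + 13 = 0.
Substitute λ = y + (tr M)/3 = y + 2.333333 to remove the quadratic term: y³ + p·y + q = 0 with p = s − (tr M)²/3 = -11.333333 and q = −2(tr M)³/27 + (tr M)·s/3 − det M = -0.740741.
Three real roots ⇒ use the trigonometric (Viète) form: r = 2√(−p/3) = 3.887301, φ = arccos(3q/(p·r)) = arccos(0.050441) = 1.520334 rad.
y_k = r·cos(φ/3 − 2πk/3) for k = 0, 1, 2 gives y = 3.398717, -0.065384, -3.333333.
λ_k = y_k + 2.333333 gives λ = 5.7321, 2.2679, -1.0000 (check: the sum is 7.0000 = tr M).

Hence λ_max = 5.7321 and λ_min = -1.0000.


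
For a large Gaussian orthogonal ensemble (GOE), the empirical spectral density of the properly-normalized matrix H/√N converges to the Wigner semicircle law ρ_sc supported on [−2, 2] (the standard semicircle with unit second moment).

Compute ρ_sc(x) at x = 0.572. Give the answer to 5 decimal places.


ρ_sc(x) = (1/(2π)) √(4 − x²). With x = 0.572:
  4 − x² = 4 − (0.572)² = 4 − 0.327184 = 3.672816.
  √(4 − x²) = 1.916459.
  1/(2π) = 0.159155.
  ρ_sc(0.572) = 0.159155 · 1.916459 = 0.305014.

Rounded to 5 decimal places: ρ_sc(0.572) ≈ 0.30501.


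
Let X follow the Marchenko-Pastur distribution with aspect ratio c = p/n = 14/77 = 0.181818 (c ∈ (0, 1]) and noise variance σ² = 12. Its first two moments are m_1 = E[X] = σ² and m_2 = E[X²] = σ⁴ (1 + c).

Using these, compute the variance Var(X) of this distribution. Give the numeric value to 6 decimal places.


m_1 = E[X] = σ² = 12, so m_1² = 144.
m_2 = E[X²] = σ⁴ (1 + c) = 144 · (1 + 0.181818) = 144 · 1.181818 = 170.181818.
(Note m_2 − m_1² simplifies to c · σ⁴ = 0.181818 · 144.)

Var(X) = m_2 − m_1² = 170.181818 − 144 = 26.181818.


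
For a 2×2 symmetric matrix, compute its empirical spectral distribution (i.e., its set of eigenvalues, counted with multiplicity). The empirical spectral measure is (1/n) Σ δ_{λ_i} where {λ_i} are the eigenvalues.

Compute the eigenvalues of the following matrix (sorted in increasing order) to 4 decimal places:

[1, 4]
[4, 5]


Since M is real symmetric, both eigenvalues are real; they are the roots of det(λI − M) = λ² − (tr M) λ + det M.
tr M = 1 + 5 = 6.
det M = 1·5 − 4² = 5 − 16 = -11.
Characteristic polynomial: λ² − 6λ − 11 = 0.
Discriminant Δ = (tr M)² − 4·det M = 36 − (-44) = 80; √Δ = 8.944272.
λ = (tr M ± √Δ)/2 = (6 ± 8.944272)/2, giving (tr M − √Δ)/2 = -1.4721 and (tr M + √Δ)/2 = 7.4721.

Eigenvalues sorted in increasing order: [-1.4721, 7.4721].


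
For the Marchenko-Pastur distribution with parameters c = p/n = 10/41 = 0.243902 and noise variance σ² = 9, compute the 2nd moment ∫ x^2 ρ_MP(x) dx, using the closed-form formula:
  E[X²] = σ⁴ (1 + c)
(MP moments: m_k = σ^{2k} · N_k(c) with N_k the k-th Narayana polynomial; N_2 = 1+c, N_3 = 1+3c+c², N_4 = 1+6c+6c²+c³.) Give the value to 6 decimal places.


E[X²] = σ⁴ (1 + c) (second MP moment). With σ² = 9 (so σ⁴ = 81) and c = 10/41 = 0.243902: E[X²] = 81 · (1 + 0.243902) = 81 · 1.243902.

So E[X^2] = 100.756098.


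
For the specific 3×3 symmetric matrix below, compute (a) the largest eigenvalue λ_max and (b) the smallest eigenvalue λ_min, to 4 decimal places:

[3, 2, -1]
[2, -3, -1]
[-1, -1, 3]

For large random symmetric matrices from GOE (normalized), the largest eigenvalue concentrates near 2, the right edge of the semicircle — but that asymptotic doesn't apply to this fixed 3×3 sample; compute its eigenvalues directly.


Since M is real symmetric, all three eigenvalues are real; they are the roots of det(λI − M) = λ³ − (tr M) λ² + s λ − det M, where s is the sum of the principal 2×2 minors.
tr M = 3 + (-3) + 3 = 3.
s = (3·(-3) − 2²) + (3·3 − (-1)²) + ((-3)·3 − (-1)²) = -13 + 8 + (-10) = -15.
det M (expand along row 1) = 3·(-10) − 2·5 + (-1)·(-5) = -35.
Characteristic polynomial: λ³ − 3λ² − 15λ + 35 = 0.
Substitute λ = y + (tr M)/3 = y + 1.000000 to remove the quadratic term: y³ + p·y + q = 0 with p = s − (tr M)²/3 = -18.000000 and q = −2(tr M)³/27 + (tr M)·s/3 − det M = 18.000000.
Three real roots ⇒ use the trigonometric (Viète) form: r = 2√(−p/3) = 4.898979, φ = arccos(3q/(p·r)) = arccos(-0.612372) = 2.229854 rad.
y_k = r·cos(φ/3 − 2πk/3) for k = 0, 1, 2 gives y = 3.606872, 1.067601, -4.674473.
λ_k = y_k + 1.000000 gives λ = 4.6069, 2.0676, -3.6745 (check: the sum is 3.0000 = tr M).

Hence λ_max = 4.6069 and λ_min = -3.6745.


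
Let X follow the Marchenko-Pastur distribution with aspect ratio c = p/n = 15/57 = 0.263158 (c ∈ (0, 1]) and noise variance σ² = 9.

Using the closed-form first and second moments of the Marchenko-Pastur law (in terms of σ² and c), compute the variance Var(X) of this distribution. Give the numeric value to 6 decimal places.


Recall the MP moments m_1 = E[X] = σ² and m_2 = E[X²] = σ⁴ (1 + c).
m_1 = E[X] = σ² = 9, so m_1² = 81.
m_2 = E[X²] = σ⁴ (1 + c) = 81 · (1 + 0.263158) = 81 · 1.263158 = 102.315789.
(Note m_2 − m_1² simplifies to c · σ⁴ = 0.263158 · 81.)

Var(X) = m_2 − m_1² = 102.315789 − 81 = 21.315789.


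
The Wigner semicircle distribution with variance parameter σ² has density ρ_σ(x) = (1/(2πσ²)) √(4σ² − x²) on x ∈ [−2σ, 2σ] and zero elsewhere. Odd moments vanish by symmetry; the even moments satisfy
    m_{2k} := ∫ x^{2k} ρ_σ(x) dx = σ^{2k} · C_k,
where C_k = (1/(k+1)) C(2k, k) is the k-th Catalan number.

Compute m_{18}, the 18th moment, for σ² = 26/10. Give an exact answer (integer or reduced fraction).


By the scaled semicircle moment identity, m_{2k} = σ^{2k} · C_k with k = 9.
C_9 = (1/(k+1)) · C(2k, k) = (1/10) · C(18, 9) = (1/10) · 48620 = 4862.
σ^{2k} = (σ²)^k = (26/10)^9 = 10604499373/1953125.

Therefore m_{18} = σ^{18} · C_9 = (10604499373/1953125) · 4862 = 51559075951526/1953125.


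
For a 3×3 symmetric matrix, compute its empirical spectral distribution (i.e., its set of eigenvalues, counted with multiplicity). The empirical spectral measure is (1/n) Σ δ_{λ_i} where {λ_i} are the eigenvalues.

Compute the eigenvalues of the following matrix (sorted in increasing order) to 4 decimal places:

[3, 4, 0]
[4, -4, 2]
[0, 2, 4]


Since M is real symmetric, all three eigenvalues are real; they are the roots of det(λI − M) = λ³ − (tr M) λ² + s λ − det M, where s is the sum of the principal 2×2 minors.
tr M = 3 + (-4) + 4 = 3.
s = (3·(-4) − 4²) + (3·4 − 0²) + ((-4)·4 − 2²) = -28 + 12 + (-20) = -36.
det M (expand along row 1) = 3·(-20) − 4·16 + 0·8 = -124.
Characteristic polynomial: λ³ − 3λ² − 36λ + 124 = 0.
Substitute λ = y + (tr M)/3 = y + 1.000000 to remove the quadratic term: y³ + p·y + q = 0 with p = s − (tr M)²/3 = -39.000000 and q = −2(tr M)³/27 + (tr M)·s/3 − det M = 86.000000.
Three real roots ⇒ use the trigonometric (Viète) form: r = 2√(−p/3) = 7.211103, φ = arccos(3q/(p·r)) = arccos(-0.917389) = 2.732265 rad.
y_k = r·cos(φ/3 − 2πk/3) for k = 0, 1, 2 gives y = 4.421483, 2.722601, -7.144084.
λ_k = y_k + 1.000000 gives λ = 5.4215, 3.7226, -6.1441 (check: the sum is 3.0000 = tr M).

Eigenvalues sorted in increasing order: [-6.1441, 3.7226, 5.4215].


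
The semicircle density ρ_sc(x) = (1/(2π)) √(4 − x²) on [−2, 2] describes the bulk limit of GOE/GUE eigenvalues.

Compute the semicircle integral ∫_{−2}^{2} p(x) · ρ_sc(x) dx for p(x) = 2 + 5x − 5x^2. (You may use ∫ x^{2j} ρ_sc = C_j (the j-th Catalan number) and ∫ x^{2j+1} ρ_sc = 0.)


Write p(x) = Σ a_i x^i, split into monomials and integrate each against ρ_sc separately.
Using ∫ x^{2j} ρ_sc = C_j = (1/(j+1)) C(2j, j) (Catalan numbers) and ∫ x^{2j+1} ρ_sc = 0 (odd monomials vanish by symmetry):
  i = 0 (even): a_0 · C_{0} = 2 · 1 = 2
  i = 1 (odd): ∫ x^1 ρ_sc = 0 (vanishes)
  i = 2 (even): a_2 · C_{1} = -5 · 1 = -5

Summing the contributions: ∫_{−2}^{2} p(x) ρ_sc(x) dx = 2 + (-5) = -3.


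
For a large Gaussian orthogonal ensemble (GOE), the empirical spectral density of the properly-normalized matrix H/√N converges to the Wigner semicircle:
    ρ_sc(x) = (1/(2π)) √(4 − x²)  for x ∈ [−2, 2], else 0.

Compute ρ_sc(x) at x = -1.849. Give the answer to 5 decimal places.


ρ_sc(x) = (1/(2π)) √(4 − x²). With x = -1.849:
  4 − x² = 4 − (-1.849)² = 4 − 3.418801 = 0.581199.
  √(4 − x²) = 0.762364.
  1/(2π) = 0.159155.
  ρ_sc(-1.849) = 0.159155 · 0.762364 = 0.121334.

Rounded to 5 decimal places: ρ_sc(-1.849) ≈ 0.12133.


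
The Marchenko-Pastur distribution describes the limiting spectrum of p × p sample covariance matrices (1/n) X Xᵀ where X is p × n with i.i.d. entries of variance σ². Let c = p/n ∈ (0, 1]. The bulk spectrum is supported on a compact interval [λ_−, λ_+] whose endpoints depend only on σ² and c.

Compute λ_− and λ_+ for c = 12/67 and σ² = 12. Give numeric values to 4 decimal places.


c = 12/67 = 0.179104; √c = 0.423207.
λ_− = σ² (1 − √c)² = 12 · (1 − 0.423207)² = 12 · (0.576793)² = 3.992277.
λ_+ = σ² (1 + √c)² = 12 · (1 + 0.423207)² = 12 · (1.423207)² = 24.306231.

Rounded to 4 decimal places: λ_− ≈ 3.9923, λ_+ ≈ 24.3062.


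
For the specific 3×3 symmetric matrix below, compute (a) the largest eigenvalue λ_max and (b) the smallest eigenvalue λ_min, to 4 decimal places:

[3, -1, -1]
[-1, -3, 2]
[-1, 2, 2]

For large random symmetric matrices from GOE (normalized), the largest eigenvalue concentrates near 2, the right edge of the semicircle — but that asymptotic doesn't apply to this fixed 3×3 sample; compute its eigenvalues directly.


Since M is real symmetric, all three eigenvalues are real; they are the roots of det(λI − M) = λ³ − (tr M) λ² + s λ − det M, where s is the sum of the principal 2×2 minors.
tr M = 3 + (-3) + 2 = 2.
s = (3·(-3) − (-1)²) + (3·2 − (-1)²) + ((-3)·2 − 2²) = -10 + 5 + (-10) = -15.
det M (expand along row 1) = 3·(-10) − (-1)·0 + (-1)·(-5) = -25.
Characteristic polynomial: λ³ − 2λ² − 15λ + 25 = 0.
Substitute λ = y + (tr M)/3 = y + 0.666667 to remove the quadratic term: y³ + p·y + q = 0 with p = s − (tr M)²/3 = -16.333333 and q = −2(tr M)³/27 + (tr M)·s/3 − det M = 14.407407.
Three real roots ⇒ use the trigonometric (Viète) form: r = 2√(−p/3) = 4.666667, φ = arccos(3q/(p·r)) = arccos(-0.567055) = 2.173723 rad.
y_k = r·cos(φ/3 − 2πk/3) for k = 0, 1, 2 gives y = 3.494314, 0.931585, -4.425899.
λ_k = y_k + 0.666667 gives λ = 4.1610, 1.5983, -3.7592 (check: the sum is 2.0000 = tr M).

Hence λ_max = 4.1610 and λ_min = -3.7592.


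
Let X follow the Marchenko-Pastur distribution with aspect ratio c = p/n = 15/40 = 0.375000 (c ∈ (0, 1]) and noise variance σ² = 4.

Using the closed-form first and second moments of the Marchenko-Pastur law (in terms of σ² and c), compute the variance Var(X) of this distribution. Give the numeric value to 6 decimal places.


Recall the MP moments m_1 = E[X] = σ² and m_2 = E[X²] = σ⁴ (1 + c).
m_1 = E[X] = σ² = 4, so m_1² = 16.
m_2 = E[X²] = σ⁴ (1 + c) = 16 · (1 + 0.375000) = 16 · 1.375000 = 22.000000.
(Note m_2 − m_1² simplifies to c · σ⁴ = 0.375000 · 16.)

Var(X) = m_2 − m_1² = 22.000000 − 16 = 6.000000.


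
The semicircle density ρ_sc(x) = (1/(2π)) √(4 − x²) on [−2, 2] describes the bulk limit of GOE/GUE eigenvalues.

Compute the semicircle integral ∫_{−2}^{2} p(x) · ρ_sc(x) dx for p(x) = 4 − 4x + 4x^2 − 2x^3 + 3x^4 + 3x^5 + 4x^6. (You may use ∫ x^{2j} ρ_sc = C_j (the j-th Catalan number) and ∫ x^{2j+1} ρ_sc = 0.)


Write p(x) = Σ a_i x^i, split into monomials and integrate each against ρ_sc separately.
Using ∫ x^{2j} ρ_sc = C_j = (1/(j+1)) C(2j, j) (Catalan numbers) and ∫ x^{2j+1} ρ_sc = 0 (odd monomials vanish by symmetry):
  i = 0 (even): a_0 · C_{0} = 4 · 1 = 4
  i = 1 (odd): ∫ x^1 ρ_sc = 0 (vanishes)
  i = 2 (even): a_2 · C_{1} = 4 · 1 = 4
  i = 3 (odd): ∫ x^3 ρ_sc = 0 (vanishes)
  i = 4 (even): a_4 · C_{2} = 3 · 2 = 6
  i = 5 (odd): ∫ x^5 ρ_sc = 0 (vanishes)
  i = 6 (even): a_6 · C_{3} = 4 · 5 = 20

Summing the contributions: ∫_{−2}^{2} p(x) ρ_sc(x) dx = 4 + 4 + 6 + 20 = 34.


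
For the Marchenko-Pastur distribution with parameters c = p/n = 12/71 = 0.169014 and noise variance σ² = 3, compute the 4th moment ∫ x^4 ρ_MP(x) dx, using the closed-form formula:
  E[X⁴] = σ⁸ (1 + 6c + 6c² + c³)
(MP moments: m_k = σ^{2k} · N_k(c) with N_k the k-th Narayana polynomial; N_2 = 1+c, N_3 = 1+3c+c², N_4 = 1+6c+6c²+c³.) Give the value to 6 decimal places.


E[X⁴] = σ⁸ (1 + 6c + 6c² + c³) (fourth MP moment). With σ² = 3 (so σ⁸ = 81) and c = 12/71 = 0.169014: E[X⁴] = 81 · (1 + 6·0.169014 + 6·(0.169014)² + (0.169014)³) = 81 · 2.190307.

So E[X^4] = 177.414874.


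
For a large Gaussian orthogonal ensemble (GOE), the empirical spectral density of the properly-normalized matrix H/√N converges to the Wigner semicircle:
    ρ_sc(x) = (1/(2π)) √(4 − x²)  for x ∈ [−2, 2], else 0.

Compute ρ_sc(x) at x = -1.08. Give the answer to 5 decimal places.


ρ_sc(x) = (1/(2π)) √(4 − x²). With x = -1.08:
  4 − x² = 4 − (-1.08)² = 4 − 1.166400 = 2.833600.
  √(4 − x²) = 1.683330.
  1/(2π) = 0.159155.
  ρ_sc(-1.08) = 0.159155 · 1.683330 = 0.267910.

Rounded to 5 decimal places: ρ_sc(-1.08) ≈ 0.26791.
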